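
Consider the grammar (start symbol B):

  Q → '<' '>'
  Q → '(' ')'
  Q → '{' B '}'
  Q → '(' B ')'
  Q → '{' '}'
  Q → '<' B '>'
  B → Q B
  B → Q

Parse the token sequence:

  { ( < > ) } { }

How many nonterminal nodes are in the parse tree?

8

[B [Q { [B [Q ( [B [Q < >]] )]] }] [B [Q { }]]]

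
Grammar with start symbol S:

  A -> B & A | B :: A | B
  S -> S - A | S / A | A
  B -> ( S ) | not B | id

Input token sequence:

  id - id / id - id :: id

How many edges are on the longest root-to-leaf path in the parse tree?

[S [S [S [S [A [B id]]] - [A [B id]]] / [A [B id]]] - [A [B id] :: [A [B id]]]]

6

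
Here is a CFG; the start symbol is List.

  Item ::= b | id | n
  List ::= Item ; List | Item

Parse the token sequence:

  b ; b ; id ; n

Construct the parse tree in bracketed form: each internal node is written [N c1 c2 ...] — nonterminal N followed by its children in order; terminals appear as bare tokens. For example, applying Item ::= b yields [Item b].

List
Item ; List
b ; List
b ; Item ; List
b ; b ; List
b ; b ; Item ; List
b ; b ; id ; List
b ; b ; id ; Item
b ; b ; id ; n

[List [Item b] ; [List [Item b] ; [List [Item id] ; [List [Item n]]]]]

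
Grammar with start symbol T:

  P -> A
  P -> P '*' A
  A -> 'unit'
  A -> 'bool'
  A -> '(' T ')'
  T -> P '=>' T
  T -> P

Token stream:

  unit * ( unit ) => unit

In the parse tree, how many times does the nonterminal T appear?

3

[T [P [P [A unit]] * [A ( [T [P [A unit]]] )]] => [T [P [A unit]]]]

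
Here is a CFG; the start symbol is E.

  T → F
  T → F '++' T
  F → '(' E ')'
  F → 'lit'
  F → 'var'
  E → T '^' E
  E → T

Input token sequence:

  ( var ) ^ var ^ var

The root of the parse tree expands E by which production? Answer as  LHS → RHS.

[E [T [F ( [E [T [F var]]] )]] ^ [E [T [F var]] ^ [E [T [F var]]]]]

E → T '^' E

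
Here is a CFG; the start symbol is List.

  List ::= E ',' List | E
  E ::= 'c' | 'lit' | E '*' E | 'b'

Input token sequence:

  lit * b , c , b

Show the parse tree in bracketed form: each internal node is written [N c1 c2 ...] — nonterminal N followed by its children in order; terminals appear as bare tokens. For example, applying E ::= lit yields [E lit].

List
E , List
E * E , List
lit * E , List
lit * b , List
lit * b , E , List
lit * b , c , List
lit * b , c , E
lit * b , c , b

[List [E [E lit] * [E b]] , [List [E c] , [List [E b]]]]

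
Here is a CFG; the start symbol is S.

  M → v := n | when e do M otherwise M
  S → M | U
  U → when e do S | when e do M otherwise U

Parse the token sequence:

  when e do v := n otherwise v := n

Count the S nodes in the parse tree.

[S [M when e do [M v := n] otherwise [M v := n]]]

1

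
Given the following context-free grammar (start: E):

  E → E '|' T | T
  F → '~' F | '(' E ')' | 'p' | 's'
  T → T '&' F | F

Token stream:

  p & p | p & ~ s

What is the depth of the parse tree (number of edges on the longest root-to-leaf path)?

[E [E [T [T [F p]] & [F p]]] | [T [T [F p]] & [F ~ [F s]]]]

5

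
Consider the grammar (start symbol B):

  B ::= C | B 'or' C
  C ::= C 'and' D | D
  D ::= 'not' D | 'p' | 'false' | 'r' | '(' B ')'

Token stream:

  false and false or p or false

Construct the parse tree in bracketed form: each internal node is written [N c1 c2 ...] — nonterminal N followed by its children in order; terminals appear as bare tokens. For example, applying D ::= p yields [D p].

B
B or C
B or C or C
C or C or C
C and D or C or C
D and D or C or C
false and D or C or C
false and false or C or C
false and false or D or C
false and false or p or C
false and false or p or D
false and false or p or false

[B [B [B [C [C [D false]] and [D false]]] or [C [D p]]] or [C [D false]]]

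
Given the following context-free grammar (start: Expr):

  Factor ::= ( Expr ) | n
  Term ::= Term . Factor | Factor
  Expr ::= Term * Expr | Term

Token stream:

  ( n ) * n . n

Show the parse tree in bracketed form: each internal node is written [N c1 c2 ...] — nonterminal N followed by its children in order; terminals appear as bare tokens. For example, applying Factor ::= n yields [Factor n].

[Expr [Term [Factor ( [Expr [Term [Factor n]]] )]] * [Expr [Term [Term [Factor n]] . [Factor n]]]]

Expr
Term * Expr
Factor * Expr
( Expr ) * Expr
( Term ) * Expr
( Factor ) * Expr
( n ) * Expr
( n ) * Term
( n ) * Term . Factor
( n ) * Factor . Factor
( n ) * n . Factor
( n ) * n . n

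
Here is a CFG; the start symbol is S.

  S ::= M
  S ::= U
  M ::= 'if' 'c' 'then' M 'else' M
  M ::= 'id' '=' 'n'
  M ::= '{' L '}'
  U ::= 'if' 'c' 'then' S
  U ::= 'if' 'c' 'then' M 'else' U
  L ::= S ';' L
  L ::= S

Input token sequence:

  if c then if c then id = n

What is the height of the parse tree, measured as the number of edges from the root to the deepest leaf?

6

[S [U if c then [S [U if c then [S [M id = n]]]]]]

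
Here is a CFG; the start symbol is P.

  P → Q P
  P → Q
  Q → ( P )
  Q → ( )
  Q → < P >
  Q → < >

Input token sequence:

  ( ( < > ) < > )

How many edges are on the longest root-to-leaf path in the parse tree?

6

[P [Q ( [P [Q ( [P [Q < >]] )] [P [Q < >]]] )]]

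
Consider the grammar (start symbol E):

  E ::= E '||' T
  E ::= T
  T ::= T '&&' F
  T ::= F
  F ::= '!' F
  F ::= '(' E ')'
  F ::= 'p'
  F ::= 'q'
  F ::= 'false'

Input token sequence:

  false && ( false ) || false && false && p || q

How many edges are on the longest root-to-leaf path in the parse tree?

[E [E [E [T [T [F false]] && [F ( [E [T [F false]]] )]]] || [T [T [T [F false]] && [F false]] && [F p]]] || [T [F q]]]

8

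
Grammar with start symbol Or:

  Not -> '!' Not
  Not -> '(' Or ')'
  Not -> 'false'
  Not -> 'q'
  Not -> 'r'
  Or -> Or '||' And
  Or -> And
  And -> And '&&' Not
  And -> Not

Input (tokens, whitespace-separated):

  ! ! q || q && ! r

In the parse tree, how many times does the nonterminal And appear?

[Or [Or [And [Not ! [Not ! [Not q]]]]] || [And [And [Not q]] && [Not ! [Not r]]]]

3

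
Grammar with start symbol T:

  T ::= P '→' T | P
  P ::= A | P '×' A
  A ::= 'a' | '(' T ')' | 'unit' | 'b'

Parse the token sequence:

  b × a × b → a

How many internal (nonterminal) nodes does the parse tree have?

[T [P [P [P [A b]] × [A a]] × [A b]] → [T [P [A a]]]]

10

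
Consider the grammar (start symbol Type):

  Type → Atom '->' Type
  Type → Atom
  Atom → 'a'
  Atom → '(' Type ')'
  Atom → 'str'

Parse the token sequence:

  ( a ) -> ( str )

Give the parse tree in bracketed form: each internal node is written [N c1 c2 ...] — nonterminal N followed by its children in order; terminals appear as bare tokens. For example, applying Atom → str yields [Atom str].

Type
Atom -> Type
( Type ) -> Type
( Atom ) -> Type
( a ) -> Type
( a ) -> Atom
( a ) -> ( Type )
( a ) -> ( Atom )
( a ) -> ( str )

[Type [Atom ( [Type [Atom a]] )] -> [Type [Atom ( [Type [Atom str]] )]]]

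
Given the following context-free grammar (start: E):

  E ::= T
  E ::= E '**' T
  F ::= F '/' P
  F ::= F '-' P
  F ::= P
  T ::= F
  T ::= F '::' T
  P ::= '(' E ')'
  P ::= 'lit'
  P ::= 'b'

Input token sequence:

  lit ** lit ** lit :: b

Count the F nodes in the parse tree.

[E [E [E [T [F [P lit]]]] ** [T [F [P lit]]]] ** [T [F [P lit]] :: [T [F [P b]]]]]

4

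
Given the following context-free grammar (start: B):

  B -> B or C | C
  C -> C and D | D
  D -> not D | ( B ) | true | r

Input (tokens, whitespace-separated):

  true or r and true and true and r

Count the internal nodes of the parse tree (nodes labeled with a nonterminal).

[B [B [C [D true]]] or [C [C [C [C [D r]] and [D true]] and [D true]] and [D r]]]

12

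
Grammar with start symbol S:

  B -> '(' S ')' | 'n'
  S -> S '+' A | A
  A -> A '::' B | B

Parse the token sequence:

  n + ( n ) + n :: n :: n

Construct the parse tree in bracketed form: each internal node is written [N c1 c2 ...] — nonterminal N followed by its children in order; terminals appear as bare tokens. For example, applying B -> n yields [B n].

S
S + A
S + A + A
A + A + A
B + A + A
n + A + A
n + B + A
n + ( S ) + A
n + ( A ) + A
n + ( B ) + A
n + ( n ) + A
n + ( n ) + A :: B
n + ( n ) + A :: B :: B
n + ( n ) + B :: B :: B
n + ( n ) + n :: B :: B
n + ( n ) + n :: n :: B
n + ( n ) + n :: n :: n

[S [S [S [A [B n]]] + [A [B ( [S [A [B n]]] )]]] + [A [A [A [B n]] :: [B n]] :: [B n]]]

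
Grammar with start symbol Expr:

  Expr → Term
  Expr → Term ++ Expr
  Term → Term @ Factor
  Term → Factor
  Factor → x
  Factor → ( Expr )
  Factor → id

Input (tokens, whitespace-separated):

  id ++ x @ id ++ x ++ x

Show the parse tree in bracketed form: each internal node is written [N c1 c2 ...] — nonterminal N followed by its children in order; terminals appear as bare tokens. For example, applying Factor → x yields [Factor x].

Expr
Term ++ Expr
Factor ++ Expr
id ++ Expr
id ++ Term ++ Expr
id ++ Term @ Factor ++ Expr
id ++ Factor @ Factor ++ Expr
id ++ x @ Factor ++ Expr
id ++ x @ id ++ Expr
id ++ x @ id ++ Term ++ Expr
id ++ x @ id ++ Factor ++ Expr
id ++ x @ id ++ x ++ Expr
id ++ x @ id ++ x ++ Term
id ++ x @ id ++ x ++ Factor
id ++ x @ id ++ x ++ x

[Expr [Term [Factor id]] ++ [Expr [Term [Term [Factor x]] @ [Factor id]] ++ [Expr [Term [Factor x]] ++ [Expr [Term [Factor x]]]]]]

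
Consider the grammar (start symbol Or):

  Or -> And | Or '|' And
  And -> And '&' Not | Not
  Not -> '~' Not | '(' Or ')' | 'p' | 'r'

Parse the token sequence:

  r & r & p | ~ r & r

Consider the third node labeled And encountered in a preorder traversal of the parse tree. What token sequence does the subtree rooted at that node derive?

r

[Or [Or [And [And [And [Not r]] & [Not r]] & [Not p]]] | [And [And [Not ~ [Not r]]] & [Not r]]]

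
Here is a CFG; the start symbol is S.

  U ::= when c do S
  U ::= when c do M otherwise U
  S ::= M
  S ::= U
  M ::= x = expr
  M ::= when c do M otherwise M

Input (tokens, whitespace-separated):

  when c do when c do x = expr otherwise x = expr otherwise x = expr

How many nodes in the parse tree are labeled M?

5

[S [M when c do [M when c do [M x = expr] otherwise [M x = expr]] otherwise [M x = expr]]]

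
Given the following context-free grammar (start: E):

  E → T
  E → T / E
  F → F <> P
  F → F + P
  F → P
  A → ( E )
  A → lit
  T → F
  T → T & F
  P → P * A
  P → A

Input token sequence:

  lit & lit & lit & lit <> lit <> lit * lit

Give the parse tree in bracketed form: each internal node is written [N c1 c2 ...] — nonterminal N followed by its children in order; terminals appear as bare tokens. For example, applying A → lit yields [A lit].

[E [T [T [T [T [F [P [A lit]]]] & [F [P [A lit]]]] & [F [P [A lit]]]] & [F [F [F [P [A lit]]] <> [P [A lit]]] <> [P [P [A lit]] * [A lit]]]]]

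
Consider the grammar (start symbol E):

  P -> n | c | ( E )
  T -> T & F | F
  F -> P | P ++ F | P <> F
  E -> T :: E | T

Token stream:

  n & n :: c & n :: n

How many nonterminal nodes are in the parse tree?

18

[E [T [T [F [P n]]] & [F [P n]]] :: [E [T [T [F [P c]]] & [F [P n]]] :: [E [T [F [P n]]]]]]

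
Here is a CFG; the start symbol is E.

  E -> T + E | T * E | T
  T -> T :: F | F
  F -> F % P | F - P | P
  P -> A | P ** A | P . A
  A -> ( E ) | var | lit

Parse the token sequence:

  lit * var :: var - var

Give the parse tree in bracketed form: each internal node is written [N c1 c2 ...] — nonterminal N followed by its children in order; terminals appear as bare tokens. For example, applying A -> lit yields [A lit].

E
T * E
F * E
P * E
A * E
lit * E
lit * T
lit * T :: F
lit * F :: F
lit * P :: F
lit * A :: F
lit * var :: F
lit * var :: F - P
lit * var :: P - P
lit * var :: A - P
lit * var :: var - P
lit * var :: var - A
lit * var :: var - var

[E [T [F [P [A lit]]]] * [E [T [T [F [P [A var]]]] :: [F [F [P [A var]]] - [P [A var]]]]]]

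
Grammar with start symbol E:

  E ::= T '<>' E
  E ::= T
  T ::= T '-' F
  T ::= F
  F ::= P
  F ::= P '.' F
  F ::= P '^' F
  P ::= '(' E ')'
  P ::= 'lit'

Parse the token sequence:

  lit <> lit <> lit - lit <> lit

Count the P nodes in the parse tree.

[E [T [F [P lit]]] <> [E [T [F [P lit]]] <> [E [T [T [F [P lit]]] - [F [P lit]]] <> [E [T [F [P lit]]]]]]]

5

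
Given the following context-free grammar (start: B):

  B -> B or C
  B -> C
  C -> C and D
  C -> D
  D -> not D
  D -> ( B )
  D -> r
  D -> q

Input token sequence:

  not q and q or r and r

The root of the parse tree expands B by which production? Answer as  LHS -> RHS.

B -> B or C

[B [B [C [C [D not [D q]]] and [D q]]] or [C [C [D r]] and [D r]]]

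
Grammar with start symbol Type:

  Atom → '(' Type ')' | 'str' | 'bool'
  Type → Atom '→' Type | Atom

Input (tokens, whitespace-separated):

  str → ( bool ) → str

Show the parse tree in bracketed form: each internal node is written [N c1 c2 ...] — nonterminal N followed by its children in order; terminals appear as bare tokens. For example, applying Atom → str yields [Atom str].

[Type [Atom str] → [Type [Atom ( [Type [Atom bool]] )] → [Type [Atom str]]]]

Type
Atom → Type
str → Type
str → Atom → Type
str → ( Type ) → Type
str → ( Atom ) → Type
str → ( bool ) → Type
str → ( bool ) → Atom
str → ( bool ) → str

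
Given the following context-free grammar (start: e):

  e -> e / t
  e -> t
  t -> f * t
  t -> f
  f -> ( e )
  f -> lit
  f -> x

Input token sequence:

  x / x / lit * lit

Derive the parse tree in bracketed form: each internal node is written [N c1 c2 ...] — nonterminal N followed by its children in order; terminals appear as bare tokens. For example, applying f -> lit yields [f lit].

[e [e [e [t [f x]]] / [t [f x]]] / [t [f lit] * [t [f lit]]]]

e
e / t
e / t / t
t / t / t
f / t / t
x / t / t
x / f / t
x / x / t
x / x / f * t
x / x / lit * t
x / x / lit * f
x / x / lit * lit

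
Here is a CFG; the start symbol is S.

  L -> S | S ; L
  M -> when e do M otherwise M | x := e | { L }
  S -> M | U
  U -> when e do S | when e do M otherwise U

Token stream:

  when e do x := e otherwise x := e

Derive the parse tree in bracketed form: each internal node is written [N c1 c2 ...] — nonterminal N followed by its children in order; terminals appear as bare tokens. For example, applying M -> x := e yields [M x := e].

[S [M when e do [M x := e] otherwise [M x := e]]]

S
M
when e do M otherwise M
when e do x := e otherwise M
when e do x := e otherwise x := e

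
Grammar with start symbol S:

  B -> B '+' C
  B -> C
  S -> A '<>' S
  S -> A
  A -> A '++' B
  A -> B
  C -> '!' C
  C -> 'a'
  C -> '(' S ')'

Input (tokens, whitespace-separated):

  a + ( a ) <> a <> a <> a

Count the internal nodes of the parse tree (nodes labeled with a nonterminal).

[S [A [B [B [C a]] + [C ( [S [A [B [C a]]]] )]]] <> [S [A [B [C a]]] <> [S [A [B [C a]]] <> [S [A [B [C a]]]]]]]

22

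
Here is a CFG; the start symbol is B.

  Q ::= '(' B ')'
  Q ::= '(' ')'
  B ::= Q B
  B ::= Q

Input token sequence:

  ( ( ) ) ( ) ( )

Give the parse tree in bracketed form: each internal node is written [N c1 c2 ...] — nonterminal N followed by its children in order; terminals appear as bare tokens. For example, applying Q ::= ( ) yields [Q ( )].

[B [Q ( [B [Q ( )]] )] [B [Q ( )] [B [Q ( )]]]]

B
Q B
( B ) B
( Q ) B
( ( ) ) B
( ( ) ) Q B
( ( ) ) ( ) B
( ( ) ) ( ) Q
( ( ) ) ( ) ( )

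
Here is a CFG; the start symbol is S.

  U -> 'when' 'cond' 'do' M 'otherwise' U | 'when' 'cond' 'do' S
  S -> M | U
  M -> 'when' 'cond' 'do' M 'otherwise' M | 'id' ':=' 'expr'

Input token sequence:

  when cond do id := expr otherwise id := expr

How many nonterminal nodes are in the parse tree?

[S [M when cond do [M id := expr] otherwise [M id := expr]]]

4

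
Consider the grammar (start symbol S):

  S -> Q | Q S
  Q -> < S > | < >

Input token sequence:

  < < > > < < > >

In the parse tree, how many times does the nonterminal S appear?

[S [Q < [S [Q < >]] >] [S [Q < [S [Q < >]] >]]]

4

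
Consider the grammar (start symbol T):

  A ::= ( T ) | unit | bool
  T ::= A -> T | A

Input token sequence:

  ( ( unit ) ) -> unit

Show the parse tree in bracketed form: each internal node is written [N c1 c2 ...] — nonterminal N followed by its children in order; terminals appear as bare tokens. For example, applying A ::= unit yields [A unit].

T
A -> T
( T ) -> T
( A ) -> T
( ( T ) ) -> T
( ( A ) ) -> T
( ( unit ) ) -> T
( ( unit ) ) -> A
( ( unit ) ) -> unit

[T [A ( [T [A ( [T [A unit]] )]] )] -> [T [A unit]]]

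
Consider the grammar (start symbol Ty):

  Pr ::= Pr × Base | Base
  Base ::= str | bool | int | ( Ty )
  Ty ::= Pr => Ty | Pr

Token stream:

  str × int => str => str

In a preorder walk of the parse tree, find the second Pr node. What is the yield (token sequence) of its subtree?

str

[Ty [Pr [Pr [Base str]] × [Base int]] => [Ty [Pr [Base str]] => [Ty [Pr [Base str]]]]]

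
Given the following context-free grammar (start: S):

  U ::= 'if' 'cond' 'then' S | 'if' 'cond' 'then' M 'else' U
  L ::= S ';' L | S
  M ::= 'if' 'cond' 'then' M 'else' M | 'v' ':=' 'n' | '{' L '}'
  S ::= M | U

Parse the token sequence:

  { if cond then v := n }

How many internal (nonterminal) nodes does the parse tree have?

[S [M { [L [S [U if cond then [S [M v := n]]]]] }]]

7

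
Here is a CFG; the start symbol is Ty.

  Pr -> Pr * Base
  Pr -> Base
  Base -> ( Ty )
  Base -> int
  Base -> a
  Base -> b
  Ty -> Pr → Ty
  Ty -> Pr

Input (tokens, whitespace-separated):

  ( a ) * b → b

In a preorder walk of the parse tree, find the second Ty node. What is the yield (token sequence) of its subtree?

[Ty [Pr [Pr [Base ( [Ty [Pr [Base a]]] )]] * [Base b]] → [Ty [Pr [Base b]]]]

a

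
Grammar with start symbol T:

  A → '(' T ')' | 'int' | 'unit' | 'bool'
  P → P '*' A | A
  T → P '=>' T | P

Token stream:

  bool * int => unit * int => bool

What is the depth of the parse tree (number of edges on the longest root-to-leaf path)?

[T [P [P [A bool]] * [A int]] => [T [P [P [A unit]] * [A int]] => [T [P [A bool]]]]]

5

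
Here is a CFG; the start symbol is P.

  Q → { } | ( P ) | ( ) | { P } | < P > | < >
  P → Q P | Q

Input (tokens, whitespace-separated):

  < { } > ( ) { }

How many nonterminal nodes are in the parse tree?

[P [Q < [P [Q { }]] >] [P [Q ( )] [P [Q { }]]]]

8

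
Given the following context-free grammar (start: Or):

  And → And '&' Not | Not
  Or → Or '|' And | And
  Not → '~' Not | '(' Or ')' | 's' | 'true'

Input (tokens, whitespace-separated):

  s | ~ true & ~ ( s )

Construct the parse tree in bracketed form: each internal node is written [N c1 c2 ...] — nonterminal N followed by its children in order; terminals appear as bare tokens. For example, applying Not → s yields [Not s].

[Or [Or [And [Not s]]] | [And [And [Not ~ [Not true]]] & [Not ~ [Not ( [Or [And [Not s]]] )]]]]

Or
Or | And
And | And
Not | And
s | And
s | And & Not
s | Not & Not
s | ~ Not & Not
s | ~ true & Not
s | ~ true & ~ Not
s | ~ true & ~ ( Or )
s | ~ true & ~ ( And )
s | ~ true & ~ ( Not )
s | ~ true & ~ ( s )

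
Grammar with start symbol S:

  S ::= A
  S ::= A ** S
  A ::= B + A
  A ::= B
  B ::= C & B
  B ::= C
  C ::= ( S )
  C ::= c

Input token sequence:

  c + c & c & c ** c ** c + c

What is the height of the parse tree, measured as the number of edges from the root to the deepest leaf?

7

[S [A [B [C c]] + [A [B [C c] & [B [C c] & [B [C c]]]]]] ** [S [A [B [C c]]] ** [S [A [B [C c]] + [A [B [C c]]]]]]]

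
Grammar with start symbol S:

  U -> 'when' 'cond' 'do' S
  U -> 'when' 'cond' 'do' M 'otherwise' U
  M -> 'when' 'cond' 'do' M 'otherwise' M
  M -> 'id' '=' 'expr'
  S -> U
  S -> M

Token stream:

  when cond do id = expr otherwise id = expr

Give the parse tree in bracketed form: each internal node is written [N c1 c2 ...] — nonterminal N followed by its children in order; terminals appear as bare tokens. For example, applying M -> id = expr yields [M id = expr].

S
M
when cond do M otherwise M
when cond do id = expr otherwise M
when cond do id = expr otherwise id = expr

[S [M when cond do [M id = expr] otherwise [M id = expr]]]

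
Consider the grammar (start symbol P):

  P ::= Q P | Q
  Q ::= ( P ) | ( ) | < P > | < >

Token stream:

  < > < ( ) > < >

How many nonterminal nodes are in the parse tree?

[P [Q < >] [P [Q < [P [Q ( )]] >] [P [Q < >]]]]

8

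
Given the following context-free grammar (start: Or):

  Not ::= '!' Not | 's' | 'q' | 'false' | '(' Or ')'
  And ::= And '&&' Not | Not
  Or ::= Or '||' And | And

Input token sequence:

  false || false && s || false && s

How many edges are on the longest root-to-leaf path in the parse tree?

5

[Or [Or [Or [And [Not false]]] || [And [And [Not false]] && [Not s]]] || [And [And [Not false]] && [Not s]]]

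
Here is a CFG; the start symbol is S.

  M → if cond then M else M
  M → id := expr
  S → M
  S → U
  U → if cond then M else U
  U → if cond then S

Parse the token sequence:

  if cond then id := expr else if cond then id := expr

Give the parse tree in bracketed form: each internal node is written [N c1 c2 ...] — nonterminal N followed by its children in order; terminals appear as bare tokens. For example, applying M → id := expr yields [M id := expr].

S
U
if cond then M else U
if cond then id := expr else U
if cond then id := expr else if cond then S
if cond then id := expr else if cond then M
if cond then id := expr else if cond then id := expr

[S [U if cond then [M id := expr] else [U if cond then [S [M id := expr]]]]]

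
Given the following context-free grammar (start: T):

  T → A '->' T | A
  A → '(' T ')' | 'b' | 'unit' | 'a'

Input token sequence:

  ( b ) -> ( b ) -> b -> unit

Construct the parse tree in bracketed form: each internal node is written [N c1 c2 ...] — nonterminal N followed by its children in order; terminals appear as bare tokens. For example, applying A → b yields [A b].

T
A -> T
( T ) -> T
( A ) -> T
( b ) -> T
( b ) -> A -> T
( b ) -> ( T ) -> T
( b ) -> ( A ) -> T
( b ) -> ( b ) -> T
( b ) -> ( b ) -> A -> T
( b ) -> ( b ) -> b -> T
( b ) -> ( b ) -> b -> A
( b ) -> ( b ) -> b -> unit

[T [A ( [T [A b]] )] -> [T [A ( [T [A b]] )] -> [T [A b] -> [T [A unit]]]]]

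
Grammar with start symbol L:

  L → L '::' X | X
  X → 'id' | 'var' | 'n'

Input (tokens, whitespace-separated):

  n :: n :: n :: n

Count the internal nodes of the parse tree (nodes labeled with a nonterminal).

[L [L [L [L [X n]] :: [X n]] :: [X n]] :: [X n]]

8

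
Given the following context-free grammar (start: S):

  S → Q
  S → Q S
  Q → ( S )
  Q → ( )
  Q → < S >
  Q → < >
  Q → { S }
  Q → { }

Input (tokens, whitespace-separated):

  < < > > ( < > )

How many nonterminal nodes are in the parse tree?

8

[S [Q < [S [Q < >]] >] [S [Q ( [S [Q < >]] )]]]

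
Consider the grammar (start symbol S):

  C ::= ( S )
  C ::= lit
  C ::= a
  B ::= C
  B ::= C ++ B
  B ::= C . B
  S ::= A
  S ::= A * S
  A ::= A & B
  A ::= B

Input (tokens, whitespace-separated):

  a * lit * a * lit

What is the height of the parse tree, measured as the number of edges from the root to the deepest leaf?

[S [A [B [C a]]] * [S [A [B [C lit]]] * [S [A [B [C a]]] * [S [A [B [C lit]]]]]]]

7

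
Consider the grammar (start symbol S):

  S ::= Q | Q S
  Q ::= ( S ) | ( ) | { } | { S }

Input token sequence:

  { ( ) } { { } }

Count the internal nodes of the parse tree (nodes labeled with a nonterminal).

8

[S [Q { [S [Q ( )]] }] [S [Q { [S [Q { }]] }]]]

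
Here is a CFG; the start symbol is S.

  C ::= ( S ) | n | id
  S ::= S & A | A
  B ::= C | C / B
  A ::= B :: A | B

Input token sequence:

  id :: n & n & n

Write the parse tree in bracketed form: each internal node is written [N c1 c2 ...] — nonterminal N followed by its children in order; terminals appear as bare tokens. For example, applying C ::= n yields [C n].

S
S & A
S & A & A
A & A & A
B :: A & A & A
C :: A & A & A
id :: A & A & A
id :: B & A & A
id :: C & A & A
id :: n & A & A
id :: n & B & A
id :: n & C & A
id :: n & n & A
id :: n & n & B
id :: n & n & C
id :: n & n & n

[S [S [S [A [B [C id]] :: [A [B [C n]]]]] & [A [B [C n]]]] & [A [B [C n]]]]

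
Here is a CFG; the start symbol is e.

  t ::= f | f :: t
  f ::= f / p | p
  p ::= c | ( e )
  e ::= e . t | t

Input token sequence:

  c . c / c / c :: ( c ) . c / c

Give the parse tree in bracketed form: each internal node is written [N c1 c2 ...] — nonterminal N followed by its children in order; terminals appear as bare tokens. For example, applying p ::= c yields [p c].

[e [e [e [t [f [p c]]]] . [t [f [f [f [p c]] / [p c]] / [p c]] :: [t [f [p ( [e [t [f [p c]]]] )]]]]] . [t [f [f [p c]] / [p c]]]]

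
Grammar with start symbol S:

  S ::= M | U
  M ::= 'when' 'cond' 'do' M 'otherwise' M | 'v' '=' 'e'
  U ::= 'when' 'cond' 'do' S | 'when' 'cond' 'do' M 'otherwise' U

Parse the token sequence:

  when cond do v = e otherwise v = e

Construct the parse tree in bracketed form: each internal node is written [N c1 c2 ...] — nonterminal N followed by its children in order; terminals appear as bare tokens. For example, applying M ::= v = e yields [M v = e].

[S [M when cond do [M v = e] otherwise [M v = e]]]

S
M
when cond do M otherwise M
when cond do v = e otherwise M
when cond do v = e otherwise v = e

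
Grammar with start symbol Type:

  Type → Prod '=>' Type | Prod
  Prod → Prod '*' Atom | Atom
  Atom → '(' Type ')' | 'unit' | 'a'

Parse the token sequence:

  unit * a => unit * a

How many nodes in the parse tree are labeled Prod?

4

[Type [Prod [Prod [Atom unit]] * [Atom a]] => [Type [Prod [Prod [Atom unit]] * [Atom a]]]]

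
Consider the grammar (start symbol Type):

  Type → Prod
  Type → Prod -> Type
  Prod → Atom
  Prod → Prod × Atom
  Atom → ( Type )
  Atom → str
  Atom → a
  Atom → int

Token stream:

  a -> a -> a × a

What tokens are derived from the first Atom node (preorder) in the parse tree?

a

[Type [Prod [Atom a]] -> [Type [Prod [Atom a]] -> [Type [Prod [Prod [Atom a]] × [Atom a]]]]]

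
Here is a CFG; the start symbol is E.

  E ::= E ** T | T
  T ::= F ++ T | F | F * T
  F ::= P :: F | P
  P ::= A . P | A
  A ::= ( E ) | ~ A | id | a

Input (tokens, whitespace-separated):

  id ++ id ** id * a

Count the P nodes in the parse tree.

4

[E [E [T [F [P [A id]]] ++ [T [F [P [A id]]]]]] ** [T [F [P [A id]]] * [T [F [P [A a]]]]]]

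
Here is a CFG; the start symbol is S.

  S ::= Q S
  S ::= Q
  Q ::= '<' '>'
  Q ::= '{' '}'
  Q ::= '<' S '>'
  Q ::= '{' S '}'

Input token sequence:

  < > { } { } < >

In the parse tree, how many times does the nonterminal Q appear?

[S [Q < >] [S [Q { }] [S [Q { }] [S [Q < >]]]]]

4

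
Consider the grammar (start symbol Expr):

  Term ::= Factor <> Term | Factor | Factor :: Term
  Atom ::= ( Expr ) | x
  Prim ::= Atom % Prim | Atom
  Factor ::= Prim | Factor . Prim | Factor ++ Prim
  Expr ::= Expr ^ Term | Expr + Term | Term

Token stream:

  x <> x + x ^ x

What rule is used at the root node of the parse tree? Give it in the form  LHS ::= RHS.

[Expr [Expr [Expr [Term [Factor [Prim [Atom x]]] <> [Term [Factor [Prim [Atom x]]]]]] + [Term [Factor [Prim [Atom x]]]]] ^ [Term [Factor [Prim [Atom x]]]]]

Expr ::= Expr ^ Term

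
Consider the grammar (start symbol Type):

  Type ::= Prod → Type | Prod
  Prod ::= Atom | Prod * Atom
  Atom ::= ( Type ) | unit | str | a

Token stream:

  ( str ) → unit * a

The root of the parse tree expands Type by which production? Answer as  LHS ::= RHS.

[Type [Prod [Atom ( [Type [Prod [Atom str]]] )]] → [Type [Prod [Prod [Atom unit]] * [Atom a]]]]

Type ::= Prod → Type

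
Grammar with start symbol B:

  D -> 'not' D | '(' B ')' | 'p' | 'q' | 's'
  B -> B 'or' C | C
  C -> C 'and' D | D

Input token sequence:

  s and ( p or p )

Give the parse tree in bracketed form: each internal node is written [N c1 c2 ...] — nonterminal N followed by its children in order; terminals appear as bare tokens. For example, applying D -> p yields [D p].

B
C
C and D
D and D
s and D
s and ( B )
s and ( B or C )
s and ( C or C )
s and ( D or C )
s and ( p or C )
s and ( p or D )
s and ( p or p )

[B [C [C [D s]] and [D ( [B [B [C [D p]]] or [C [D p]]] )]]]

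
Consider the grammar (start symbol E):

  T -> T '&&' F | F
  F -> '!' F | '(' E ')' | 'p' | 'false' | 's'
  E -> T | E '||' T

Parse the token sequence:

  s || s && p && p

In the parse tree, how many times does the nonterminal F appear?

4

[E [E [T [F s]]] || [T [T [T [F s]] && [F p]] && [F p]]]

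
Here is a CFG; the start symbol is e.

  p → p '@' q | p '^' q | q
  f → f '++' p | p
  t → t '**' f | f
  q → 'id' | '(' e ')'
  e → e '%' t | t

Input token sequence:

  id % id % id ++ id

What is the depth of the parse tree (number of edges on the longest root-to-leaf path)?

[e [e [e [t [f [p [q id]]]]] % [t [f [p [q id]]]]] % [t [f [f [p [q id]]] ++ [p [q id]]]]]

7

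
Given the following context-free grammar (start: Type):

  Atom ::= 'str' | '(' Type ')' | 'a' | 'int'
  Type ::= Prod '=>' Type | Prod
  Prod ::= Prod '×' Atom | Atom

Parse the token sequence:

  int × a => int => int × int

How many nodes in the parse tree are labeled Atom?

[Type [Prod [Prod [Atom int]] × [Atom a]] => [Type [Prod [Atom int]] => [Type [Prod [Prod [Atom int]] × [Atom int]]]]]

5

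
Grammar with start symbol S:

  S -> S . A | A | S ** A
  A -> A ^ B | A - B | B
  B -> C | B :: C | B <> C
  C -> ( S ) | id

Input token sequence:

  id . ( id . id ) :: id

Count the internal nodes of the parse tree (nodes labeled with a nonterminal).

18

[S [S [A [B [C id]]]] . [A [B [B [C ( [S [S [A [B [C id]]]] . [A [B [C id]]]] )]] :: [C id]]]]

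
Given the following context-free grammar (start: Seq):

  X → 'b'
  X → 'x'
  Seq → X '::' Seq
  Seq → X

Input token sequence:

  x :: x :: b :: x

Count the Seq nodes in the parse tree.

[Seq [X x] :: [Seq [X x] :: [Seq [X b] :: [Seq [X x]]]]]

4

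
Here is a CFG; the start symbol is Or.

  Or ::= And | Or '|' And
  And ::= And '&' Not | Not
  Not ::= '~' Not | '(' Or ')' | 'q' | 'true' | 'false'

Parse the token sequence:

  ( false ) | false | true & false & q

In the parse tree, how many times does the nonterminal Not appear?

6

[Or [Or [Or [And [Not ( [Or [And [Not false]]] )]]] | [And [Not false]]] | [And [And [And [Not true]] & [Not false]] & [Not q]]]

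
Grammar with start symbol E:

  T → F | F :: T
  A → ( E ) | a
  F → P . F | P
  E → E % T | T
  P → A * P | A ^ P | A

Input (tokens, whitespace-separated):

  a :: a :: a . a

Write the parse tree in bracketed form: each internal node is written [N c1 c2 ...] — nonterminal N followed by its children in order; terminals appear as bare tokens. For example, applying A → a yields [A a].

E
T
F :: T
P :: T
A :: T
a :: T
a :: F :: T
a :: P :: T
a :: A :: T
a :: a :: T
a :: a :: F
a :: a :: P . F
a :: a :: A . F
a :: a :: a . F
a :: a :: a . P
a :: a :: a . A
a :: a :: a . a

[E [T [F [P [A a]]] :: [T [F [P [A a]]] :: [T [F [P [A a]] . [F [P [A a]]]]]]]]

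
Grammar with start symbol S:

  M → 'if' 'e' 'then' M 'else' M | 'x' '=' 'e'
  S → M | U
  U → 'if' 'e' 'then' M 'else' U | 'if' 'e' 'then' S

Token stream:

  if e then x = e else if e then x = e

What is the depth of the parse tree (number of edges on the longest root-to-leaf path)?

[S [U if e then [M x = e] else [U if e then [S [M x = e]]]]]

5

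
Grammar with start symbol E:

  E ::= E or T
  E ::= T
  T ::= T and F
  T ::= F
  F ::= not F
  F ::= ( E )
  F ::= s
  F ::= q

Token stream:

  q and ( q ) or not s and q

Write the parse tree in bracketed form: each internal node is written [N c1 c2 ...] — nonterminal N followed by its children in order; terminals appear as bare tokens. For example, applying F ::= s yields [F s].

[E [E [T [T [F q]] and [F ( [E [T [F q]]] )]]] or [T [T [F not [F s]]] and [F q]]]

E
E or T
T or T
T and F or T
F and F or T
q and F or T
q and ( E ) or T
q and ( T ) or T
q and ( F ) or T
q and ( q ) or T
q and ( q ) or T and F
q and ( q ) or F and F
q and ( q ) or not F and F
q and ( q ) or not s and F
q and ( q ) or not s and q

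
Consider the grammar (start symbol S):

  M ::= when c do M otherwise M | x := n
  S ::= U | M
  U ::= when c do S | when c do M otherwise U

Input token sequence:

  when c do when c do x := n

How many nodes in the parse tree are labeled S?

[S [U when c do [S [U when c do [S [M x := n]]]]]]

3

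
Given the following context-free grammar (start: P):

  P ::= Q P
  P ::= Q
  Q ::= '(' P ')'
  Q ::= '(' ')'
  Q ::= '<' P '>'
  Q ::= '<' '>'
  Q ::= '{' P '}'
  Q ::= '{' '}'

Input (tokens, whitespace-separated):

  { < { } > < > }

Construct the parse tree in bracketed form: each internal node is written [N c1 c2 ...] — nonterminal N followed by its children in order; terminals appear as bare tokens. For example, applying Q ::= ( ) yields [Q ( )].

[P [Q { [P [Q < [P [Q { }]] >] [P [Q < >]]] }]]

P
Q
{ P }
{ Q P }
{ < P > P }
{ < Q > P }
{ < { } > P }
{ < { } > Q }
{ < { } > < > }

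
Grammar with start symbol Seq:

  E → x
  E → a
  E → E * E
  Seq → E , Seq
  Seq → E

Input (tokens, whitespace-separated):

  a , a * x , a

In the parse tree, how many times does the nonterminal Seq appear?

[Seq [E a] , [Seq [E [E a] * [E x]] , [Seq [E a]]]]

3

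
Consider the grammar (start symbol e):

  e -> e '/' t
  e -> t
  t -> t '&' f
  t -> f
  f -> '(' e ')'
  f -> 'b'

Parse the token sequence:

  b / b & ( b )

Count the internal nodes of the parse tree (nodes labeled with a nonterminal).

11

[e [e [t [f b]]] / [t [t [f b]] & [f ( [e [t [f b]]] )]]]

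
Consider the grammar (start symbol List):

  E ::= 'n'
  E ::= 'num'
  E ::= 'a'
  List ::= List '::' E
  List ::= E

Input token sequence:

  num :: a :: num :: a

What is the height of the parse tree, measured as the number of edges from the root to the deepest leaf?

[List [List [List [List [E num]] :: [E a]] :: [E num]] :: [E a]]

5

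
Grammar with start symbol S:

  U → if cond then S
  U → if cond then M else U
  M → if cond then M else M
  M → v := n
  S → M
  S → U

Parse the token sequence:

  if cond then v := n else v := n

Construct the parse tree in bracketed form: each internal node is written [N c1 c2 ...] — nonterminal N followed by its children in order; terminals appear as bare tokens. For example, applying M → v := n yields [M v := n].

S
M
if cond then M else M
if cond then v := n else M
if cond then v := n else v := n

[S [M if cond then [M v := n] else [M v := n]]]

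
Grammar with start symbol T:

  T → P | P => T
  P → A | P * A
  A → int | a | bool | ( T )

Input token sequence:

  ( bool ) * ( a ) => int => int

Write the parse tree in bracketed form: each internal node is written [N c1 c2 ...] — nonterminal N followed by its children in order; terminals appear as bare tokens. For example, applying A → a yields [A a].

[T [P [P [A ( [T [P [A bool]]] )]] * [A ( [T [P [A a]]] )]] => [T [P [A int]] => [T [P [A int]]]]]

T
P => T
P * A => T
A * A => T
( T ) * A => T
( P ) * A => T
( A ) * A => T
( bool ) * A => T
( bool ) * ( T ) => T
( bool ) * ( P ) => T
( bool ) * ( A ) => T
( bool ) * ( a ) => T
( bool ) * ( a ) => P => T
( bool ) * ( a ) => A => T
( bool ) * ( a ) => int => T
( bool ) * ( a ) => int => P
( bool ) * ( a ) => int => A
( bool ) * ( a ) => int => int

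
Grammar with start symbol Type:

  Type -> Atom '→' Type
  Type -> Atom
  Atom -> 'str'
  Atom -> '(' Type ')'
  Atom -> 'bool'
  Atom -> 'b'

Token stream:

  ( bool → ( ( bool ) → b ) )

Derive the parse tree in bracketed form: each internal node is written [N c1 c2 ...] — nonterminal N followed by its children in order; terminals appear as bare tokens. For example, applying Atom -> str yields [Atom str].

[Type [Atom ( [Type [Atom bool] → [Type [Atom ( [Type [Atom ( [Type [Atom bool]] )] → [Type [Atom b]]] )]]] )]]

Type
Atom
( Type )
( Atom → Type )
( bool → Type )
( bool → Atom )
( bool → ( Type ) )
( bool → ( Atom → Type ) )
( bool → ( ( Type ) → Type ) )
( bool → ( ( Atom ) → Type ) )
( bool → ( ( bool ) → Type ) )
( bool → ( ( bool ) → Atom ) )
( bool → ( ( bool ) → b ) )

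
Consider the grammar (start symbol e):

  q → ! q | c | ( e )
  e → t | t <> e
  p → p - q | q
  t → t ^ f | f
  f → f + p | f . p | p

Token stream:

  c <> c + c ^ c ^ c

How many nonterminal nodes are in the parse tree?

[e [t [f [p [q c]]]] <> [e [t [t [t [f [f [p [q c]]] + [p [q c]]]] ^ [f [p [q c]]]] ^ [f [p [q c]]]]]]

21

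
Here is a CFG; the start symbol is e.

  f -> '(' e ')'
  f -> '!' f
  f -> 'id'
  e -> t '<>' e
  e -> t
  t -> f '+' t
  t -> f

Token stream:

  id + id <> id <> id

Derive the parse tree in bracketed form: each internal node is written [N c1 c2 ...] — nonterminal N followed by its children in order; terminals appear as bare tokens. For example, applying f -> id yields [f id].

[e [t [f id] + [t [f id]]] <> [e [t [f id]] <> [e [t [f id]]]]]

e
t <> e
f + t <> e
id + t <> e
id + f <> e
id + id <> e
id + id <> t <> e
id + id <> f <> e
id + id <> id <> e
id + id <> id <> t
id + id <> id <> f
id + id <> id <> id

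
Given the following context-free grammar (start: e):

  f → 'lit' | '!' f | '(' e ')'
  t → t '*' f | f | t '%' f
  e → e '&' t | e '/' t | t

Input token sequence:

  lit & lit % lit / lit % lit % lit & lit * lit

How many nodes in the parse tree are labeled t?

8

[e [e [e [e [t [f lit]]] & [t [t [f lit]] % [f lit]]] / [t [t [t [f lit]] % [f lit]] % [f lit]]] & [t [t [f lit]] * [f lit]]]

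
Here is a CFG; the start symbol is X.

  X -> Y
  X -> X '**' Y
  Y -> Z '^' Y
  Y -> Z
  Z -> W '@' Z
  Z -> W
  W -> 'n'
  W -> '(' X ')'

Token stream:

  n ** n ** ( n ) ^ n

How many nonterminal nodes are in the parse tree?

[X [X [X [Y [Z [W n]]]] ** [Y [Z [W n]]]] ** [Y [Z [W ( [X [Y [Z [W n]]]] )]] ^ [Y [Z [W n]]]]]

19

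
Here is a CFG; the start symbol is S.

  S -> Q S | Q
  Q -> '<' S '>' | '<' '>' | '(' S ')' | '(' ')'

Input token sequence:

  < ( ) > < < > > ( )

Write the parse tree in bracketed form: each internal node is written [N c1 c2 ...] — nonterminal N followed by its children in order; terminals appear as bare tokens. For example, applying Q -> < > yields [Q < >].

[S [Q < [S [Q ( )]] >] [S [Q < [S [Q < >]] >] [S [Q ( )]]]]

S
Q S
< S > S
< Q > S
< ( ) > S
< ( ) > Q S
< ( ) > < S > S
< ( ) > < Q > S
< ( ) > < < > > S
< ( ) > < < > > Q
< ( ) > < < > > ( )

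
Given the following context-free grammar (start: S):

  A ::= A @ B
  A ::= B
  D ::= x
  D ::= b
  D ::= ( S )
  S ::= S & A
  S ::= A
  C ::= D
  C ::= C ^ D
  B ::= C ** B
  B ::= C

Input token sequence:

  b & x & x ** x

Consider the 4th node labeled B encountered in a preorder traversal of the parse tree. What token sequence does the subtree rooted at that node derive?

[S [S [S [A [B [C [D b]]]]] & [A [B [C [D x]]]]] & [A [B [C [D x]] ** [B [C [D x]]]]]]

x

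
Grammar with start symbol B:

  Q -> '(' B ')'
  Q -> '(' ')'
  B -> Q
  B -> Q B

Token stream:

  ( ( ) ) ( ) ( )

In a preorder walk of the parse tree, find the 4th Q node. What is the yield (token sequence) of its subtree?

[B [Q ( [B [Q ( )]] )] [B [Q ( )] [B [Q ( )]]]]

( )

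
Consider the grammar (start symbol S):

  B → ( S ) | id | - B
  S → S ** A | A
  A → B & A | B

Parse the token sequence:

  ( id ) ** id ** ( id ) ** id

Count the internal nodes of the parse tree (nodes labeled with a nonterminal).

[S [S [S [S [A [B ( [S [A [B id]]] )]]] ** [A [B id]]] ** [A [B ( [S [A [B id]]] )]]] ** [A [B id]]]

18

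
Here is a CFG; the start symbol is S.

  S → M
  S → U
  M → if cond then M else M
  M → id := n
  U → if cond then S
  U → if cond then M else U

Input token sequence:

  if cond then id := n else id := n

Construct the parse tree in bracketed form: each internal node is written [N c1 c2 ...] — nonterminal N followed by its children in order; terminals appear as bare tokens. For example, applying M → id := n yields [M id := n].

S
M
if cond then M else M
if cond then id := n else M
if cond then id := n else id := n

[S [M if cond then [M id := n] else [M id := n]]]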